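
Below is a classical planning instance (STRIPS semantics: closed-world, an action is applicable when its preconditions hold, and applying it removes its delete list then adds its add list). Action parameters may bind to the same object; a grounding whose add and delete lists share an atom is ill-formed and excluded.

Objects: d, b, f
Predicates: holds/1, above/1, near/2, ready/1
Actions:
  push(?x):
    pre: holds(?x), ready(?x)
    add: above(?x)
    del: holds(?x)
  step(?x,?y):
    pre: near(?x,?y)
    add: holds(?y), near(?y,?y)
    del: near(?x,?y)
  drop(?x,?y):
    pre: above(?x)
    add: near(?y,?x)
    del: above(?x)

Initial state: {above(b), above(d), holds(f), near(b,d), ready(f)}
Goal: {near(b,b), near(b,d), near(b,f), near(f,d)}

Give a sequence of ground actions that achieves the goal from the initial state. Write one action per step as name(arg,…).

1. push(f)  →  {above(b), above(d), above(f), near(b,d), ready(f)}
2. drop(d,f)  →  {above(b), above(f), near(b,d), near(f,d), ready(f)}
3. drop(b,b)  →  {above(f), near(b,b), near(b,d), near(f,d), ready(f)}
4. drop(f,b)  →  {near(b,b), near(b,d), near(b,f), near(f,d), ready(f)}

push(f); drop(d,f); drop(b,b); drop(f,b)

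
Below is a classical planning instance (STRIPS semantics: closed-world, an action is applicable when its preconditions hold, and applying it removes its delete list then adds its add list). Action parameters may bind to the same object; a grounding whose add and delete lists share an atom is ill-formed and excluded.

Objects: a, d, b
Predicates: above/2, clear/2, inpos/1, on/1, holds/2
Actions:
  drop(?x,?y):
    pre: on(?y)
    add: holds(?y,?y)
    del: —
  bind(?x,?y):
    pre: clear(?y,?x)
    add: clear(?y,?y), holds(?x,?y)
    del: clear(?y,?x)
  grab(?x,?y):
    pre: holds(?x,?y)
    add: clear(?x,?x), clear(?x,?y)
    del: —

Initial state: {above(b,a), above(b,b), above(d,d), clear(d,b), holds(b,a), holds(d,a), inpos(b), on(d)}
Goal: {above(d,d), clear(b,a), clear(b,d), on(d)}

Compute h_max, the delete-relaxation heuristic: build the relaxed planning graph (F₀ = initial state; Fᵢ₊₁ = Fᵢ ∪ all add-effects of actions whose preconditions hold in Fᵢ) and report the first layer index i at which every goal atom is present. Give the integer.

F0 = init (8 atoms)
F1 = F0 ∪ {clear(b,a), clear(b,b), clear(d,a), clear(d,d), holds(b,d), holds(d,d)}  (14 atoms)
F2 = F1 ∪ {clear(b,d), holds(a,b), holds(a,d)}  (17 atoms)
goal ⊆ F2  ⇒  h_max = 2

2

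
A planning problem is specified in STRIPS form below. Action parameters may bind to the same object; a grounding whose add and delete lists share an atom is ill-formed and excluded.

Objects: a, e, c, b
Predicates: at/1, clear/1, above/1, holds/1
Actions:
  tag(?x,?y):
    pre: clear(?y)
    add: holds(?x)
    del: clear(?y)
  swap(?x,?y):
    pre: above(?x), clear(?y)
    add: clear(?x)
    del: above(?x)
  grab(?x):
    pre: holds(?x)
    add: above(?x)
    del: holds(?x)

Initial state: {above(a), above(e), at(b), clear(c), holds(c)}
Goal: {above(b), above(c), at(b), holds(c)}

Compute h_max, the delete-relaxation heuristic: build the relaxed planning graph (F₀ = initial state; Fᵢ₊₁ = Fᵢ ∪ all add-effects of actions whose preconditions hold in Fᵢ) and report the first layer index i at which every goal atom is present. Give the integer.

2

F0 = init (5 atoms)
F1 = F0 ∪ {above(c), clear(a), clear(e), holds(a), holds(b), holds(e)}  (11 atoms)
F2 = F1 ∪ {above(b)}  (12 atoms)
goal ⊆ F2  ⇒  h_max = 2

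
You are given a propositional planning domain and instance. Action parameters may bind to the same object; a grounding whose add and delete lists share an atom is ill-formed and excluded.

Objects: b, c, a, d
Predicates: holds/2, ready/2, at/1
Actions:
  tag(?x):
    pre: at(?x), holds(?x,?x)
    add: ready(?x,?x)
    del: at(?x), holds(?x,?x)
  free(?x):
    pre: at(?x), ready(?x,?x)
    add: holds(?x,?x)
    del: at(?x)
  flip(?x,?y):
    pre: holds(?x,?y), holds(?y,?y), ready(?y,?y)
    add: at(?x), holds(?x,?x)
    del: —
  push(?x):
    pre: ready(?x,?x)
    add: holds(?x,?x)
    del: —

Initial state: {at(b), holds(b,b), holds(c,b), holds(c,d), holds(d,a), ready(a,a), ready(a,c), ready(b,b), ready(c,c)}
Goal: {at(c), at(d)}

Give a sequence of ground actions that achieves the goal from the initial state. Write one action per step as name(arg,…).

flip(c,b); push(a); flip(d,a)

1. flip(c,b)  →  {at(b), at(c), holds(b,b), holds(c,b), holds(c,c), holds(c,d), holds(d,a), ready(a,a), ready(a,c), ready(b,b), ready(c,c)}
2. push(a)  →  {at(b), at(c), holds(a,a), holds(b,b), holds(c,b), holds(c,c), holds(c,d), holds(d,a), ready(a,a), ready(a,c), ready(b,b), ready(c,c)}
3. flip(d,a)  →  {at(b), at(c), at(d), holds(a,a), holds(b,b), holds(c,b), holds(c,c), holds(c,d), holds(d,a), holds(d,d), ready(a,a), ready(a,c), ready(b,b), ready(c,c)}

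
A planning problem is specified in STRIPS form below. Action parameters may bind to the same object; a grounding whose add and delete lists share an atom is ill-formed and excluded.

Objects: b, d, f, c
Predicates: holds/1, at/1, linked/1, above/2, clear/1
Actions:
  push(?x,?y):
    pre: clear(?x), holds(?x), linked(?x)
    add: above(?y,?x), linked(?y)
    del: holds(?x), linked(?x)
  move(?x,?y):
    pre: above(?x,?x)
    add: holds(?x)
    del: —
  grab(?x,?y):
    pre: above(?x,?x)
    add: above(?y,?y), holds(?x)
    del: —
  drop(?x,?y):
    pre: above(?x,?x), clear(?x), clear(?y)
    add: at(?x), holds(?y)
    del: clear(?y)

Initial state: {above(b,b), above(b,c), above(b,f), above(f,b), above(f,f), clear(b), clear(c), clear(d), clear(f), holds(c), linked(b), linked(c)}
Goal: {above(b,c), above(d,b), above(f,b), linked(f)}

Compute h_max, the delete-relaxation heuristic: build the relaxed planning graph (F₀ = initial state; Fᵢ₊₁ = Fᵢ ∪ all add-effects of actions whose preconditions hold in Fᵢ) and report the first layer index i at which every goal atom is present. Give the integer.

2

F0 = init (12 atoms)
F1 = F0 ∪ {above(c,c), above(d,c), above(d,d), above(f,c), at(b), at(f), holds(b), holds(d), holds(f), linked(d), linked(f)}  (23 atoms)
F2 = F1 ∪ {above(b,d), above(c,b), above(c,d), above(c,f), above(d,b), above(d,f), above(f,d), at(c), at(d)}  (32 atoms)
goal ⊆ F2  ⇒  h_max = 2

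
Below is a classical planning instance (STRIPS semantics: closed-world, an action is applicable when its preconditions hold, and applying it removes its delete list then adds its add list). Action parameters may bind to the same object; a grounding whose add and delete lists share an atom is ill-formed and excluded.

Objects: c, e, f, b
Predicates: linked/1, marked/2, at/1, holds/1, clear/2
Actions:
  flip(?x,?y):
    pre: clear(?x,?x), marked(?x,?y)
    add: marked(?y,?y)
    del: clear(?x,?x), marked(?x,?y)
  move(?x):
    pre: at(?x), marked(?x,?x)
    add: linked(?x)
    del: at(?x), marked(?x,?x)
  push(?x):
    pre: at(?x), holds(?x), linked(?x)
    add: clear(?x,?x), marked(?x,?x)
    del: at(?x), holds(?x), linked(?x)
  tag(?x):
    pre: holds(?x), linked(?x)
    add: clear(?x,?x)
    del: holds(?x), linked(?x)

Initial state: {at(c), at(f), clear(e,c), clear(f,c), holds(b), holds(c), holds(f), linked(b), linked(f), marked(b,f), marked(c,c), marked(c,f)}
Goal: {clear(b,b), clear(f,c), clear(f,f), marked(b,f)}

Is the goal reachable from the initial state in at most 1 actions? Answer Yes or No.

1. push(f)  →  {at(c), clear(e,c), clear(f,c), clear(f,f), holds(b), holds(c), linked(b), marked(b,f), marked(c,c), marked(c,f), marked(f,f)}
2. tag(b)  →  {at(c), clear(b,b), clear(e,c), clear(f,c), clear(f,f), holds(c), marked(b,f), marked(c,c), marked(c,f), marked(f,f)}
optimal plan length = 2; 2 > 1

No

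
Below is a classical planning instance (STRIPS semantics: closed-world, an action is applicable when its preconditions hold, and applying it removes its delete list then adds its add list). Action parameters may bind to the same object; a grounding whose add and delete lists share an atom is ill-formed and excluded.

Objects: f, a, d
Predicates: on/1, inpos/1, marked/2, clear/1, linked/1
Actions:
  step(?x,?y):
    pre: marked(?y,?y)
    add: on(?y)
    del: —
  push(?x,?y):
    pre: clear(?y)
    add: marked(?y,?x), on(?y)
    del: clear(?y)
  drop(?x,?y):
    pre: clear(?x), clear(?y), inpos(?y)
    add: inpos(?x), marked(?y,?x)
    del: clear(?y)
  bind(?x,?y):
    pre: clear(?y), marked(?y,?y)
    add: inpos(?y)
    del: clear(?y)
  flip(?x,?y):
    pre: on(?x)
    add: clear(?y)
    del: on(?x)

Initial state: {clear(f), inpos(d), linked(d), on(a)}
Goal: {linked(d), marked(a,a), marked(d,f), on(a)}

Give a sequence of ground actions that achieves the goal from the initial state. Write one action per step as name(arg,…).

flip(a,d); push(f,d); flip(d,a); push(a,a)

1. flip(a,d)  →  {clear(d), clear(f), inpos(d), linked(d)}
2. push(f,d)  →  {clear(f), inpos(d), linked(d), marked(d,f), on(d)}
3. flip(d,a)  →  {clear(a), clear(f), inpos(d), linked(d), marked(d,f)}
4. push(a,a)  →  {clear(f), inpos(d), linked(d), marked(a,a), marked(d,f), on(a)}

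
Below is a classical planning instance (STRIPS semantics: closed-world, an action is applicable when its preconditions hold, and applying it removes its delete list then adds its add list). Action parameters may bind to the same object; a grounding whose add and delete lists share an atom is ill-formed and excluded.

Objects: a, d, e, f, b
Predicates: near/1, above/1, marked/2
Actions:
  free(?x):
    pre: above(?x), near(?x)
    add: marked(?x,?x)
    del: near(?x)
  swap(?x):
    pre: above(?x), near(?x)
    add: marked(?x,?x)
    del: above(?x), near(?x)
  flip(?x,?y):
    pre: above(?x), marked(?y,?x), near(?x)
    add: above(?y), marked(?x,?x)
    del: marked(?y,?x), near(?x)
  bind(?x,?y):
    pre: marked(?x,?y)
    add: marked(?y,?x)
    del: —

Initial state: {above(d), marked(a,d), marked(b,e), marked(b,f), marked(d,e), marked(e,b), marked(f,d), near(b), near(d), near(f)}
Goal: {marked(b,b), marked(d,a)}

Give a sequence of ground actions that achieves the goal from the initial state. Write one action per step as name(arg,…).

flip(d,f); flip(f,b); free(b); bind(a,d)

1. flip(d,f)  →  {above(d), above(f), marked(a,d), marked(b,e), marked(b,f), marked(d,d), marked(d,e), marked(e,b), near(b), near(f)}
2. flip(f,b)  →  {above(b), above(d), above(f), marked(a,d), marked(b,e), marked(d,d), marked(d,e), marked(e,b), marked(f,f), near(b)}
3. free(b)  →  {above(b), above(d), above(f), marked(a,d), marked(b,b), marked(b,e), marked(d,d), marked(d,e), marked(e,b), marked(f,f)}
4. bind(a,d)  →  {above(b), above(d), above(f), marked(a,d), marked(b,b), marked(b,e), marked(d,a), marked(d,d), marked(d,e), marked(e,b), marked(f,f)}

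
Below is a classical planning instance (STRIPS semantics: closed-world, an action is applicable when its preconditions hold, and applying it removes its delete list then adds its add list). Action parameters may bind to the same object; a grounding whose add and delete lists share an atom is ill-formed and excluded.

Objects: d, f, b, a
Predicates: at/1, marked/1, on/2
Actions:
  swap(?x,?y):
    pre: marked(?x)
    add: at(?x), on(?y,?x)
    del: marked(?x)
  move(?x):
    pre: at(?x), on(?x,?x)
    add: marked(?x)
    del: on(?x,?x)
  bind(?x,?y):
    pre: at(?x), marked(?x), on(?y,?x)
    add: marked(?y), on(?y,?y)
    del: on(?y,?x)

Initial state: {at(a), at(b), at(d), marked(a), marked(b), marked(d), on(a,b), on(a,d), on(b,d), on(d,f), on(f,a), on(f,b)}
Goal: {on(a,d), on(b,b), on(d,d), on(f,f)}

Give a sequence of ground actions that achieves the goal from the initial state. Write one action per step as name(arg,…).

1. swap(d,d)  →  {at(a), at(b), at(d), marked(a), marked(b), on(a,b), on(a,d), on(b,d), on(d,d), on(d,f), on(f,a), on(f,b)}
2. swap(b,b)  →  {at(a), at(b), at(d), marked(a), on(a,b), on(a,d), on(b,b), on(b,d), on(d,d), on(d,f), on(f,a), on(f,b)}
3. bind(a,f)  →  {at(a), at(b), at(d), marked(a), marked(f), on(a,b), on(a,d), on(b,b), on(b,d), on(d,d), on(d,f), on(f,b), on(f,f)}

swap(d,d); swap(b,b); bind(a,f)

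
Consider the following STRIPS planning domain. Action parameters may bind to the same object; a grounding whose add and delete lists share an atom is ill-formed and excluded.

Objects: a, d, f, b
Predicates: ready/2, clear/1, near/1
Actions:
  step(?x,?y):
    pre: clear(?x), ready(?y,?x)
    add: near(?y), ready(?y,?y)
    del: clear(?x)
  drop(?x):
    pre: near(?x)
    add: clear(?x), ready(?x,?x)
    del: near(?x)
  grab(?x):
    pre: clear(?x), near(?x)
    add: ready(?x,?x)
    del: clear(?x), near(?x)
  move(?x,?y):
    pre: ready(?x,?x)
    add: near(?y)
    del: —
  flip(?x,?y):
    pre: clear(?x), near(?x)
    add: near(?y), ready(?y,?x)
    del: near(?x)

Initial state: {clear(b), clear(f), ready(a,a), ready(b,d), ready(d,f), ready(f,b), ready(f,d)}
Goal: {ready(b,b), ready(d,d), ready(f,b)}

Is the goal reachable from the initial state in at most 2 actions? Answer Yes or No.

No

1. step(f,d)  →  {clear(b), near(d), ready(a,a), ready(b,d), ready(d,d), ready(d,f), ready(f,b), ready(f,d)}
2. drop(d)  →  {clear(b), clear(d), ready(a,a), ready(b,d), ready(d,d), ready(d,f), ready(f,b), ready(f,d)}
3. step(d,b)  →  {clear(b), near(b), ready(a,a), ready(b,b), ready(b,d), ready(d,d), ready(d,f), ready(f,b), ready(f,d)}
optimal plan length = 3; 3 > 2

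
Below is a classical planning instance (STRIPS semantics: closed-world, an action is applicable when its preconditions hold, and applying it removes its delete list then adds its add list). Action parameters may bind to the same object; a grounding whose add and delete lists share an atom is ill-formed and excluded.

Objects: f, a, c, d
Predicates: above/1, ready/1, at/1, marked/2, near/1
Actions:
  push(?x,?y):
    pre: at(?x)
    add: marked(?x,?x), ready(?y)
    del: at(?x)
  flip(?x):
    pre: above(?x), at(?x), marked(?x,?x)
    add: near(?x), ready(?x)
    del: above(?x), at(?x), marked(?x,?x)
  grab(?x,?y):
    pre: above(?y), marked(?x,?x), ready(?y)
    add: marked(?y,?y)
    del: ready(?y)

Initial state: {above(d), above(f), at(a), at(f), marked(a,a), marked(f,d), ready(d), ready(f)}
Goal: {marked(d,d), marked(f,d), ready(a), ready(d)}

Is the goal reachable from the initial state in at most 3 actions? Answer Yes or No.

Yes

1. push(f,a)  →  {above(d), above(f), at(a), marked(a,a), marked(f,d), marked(f,f), ready(a), ready(d), ready(f)}
2. grab(f,d)  →  {above(d), above(f), at(a), marked(a,a), marked(d,d), marked(f,d), marked(f,f), ready(a), ready(f)}
3. push(a,d)  →  {above(d), above(f), marked(a,a), marked(d,d), marked(f,d), marked(f,f), ready(a), ready(d), ready(f)}
optimal plan length = 3; 3 ≤ 3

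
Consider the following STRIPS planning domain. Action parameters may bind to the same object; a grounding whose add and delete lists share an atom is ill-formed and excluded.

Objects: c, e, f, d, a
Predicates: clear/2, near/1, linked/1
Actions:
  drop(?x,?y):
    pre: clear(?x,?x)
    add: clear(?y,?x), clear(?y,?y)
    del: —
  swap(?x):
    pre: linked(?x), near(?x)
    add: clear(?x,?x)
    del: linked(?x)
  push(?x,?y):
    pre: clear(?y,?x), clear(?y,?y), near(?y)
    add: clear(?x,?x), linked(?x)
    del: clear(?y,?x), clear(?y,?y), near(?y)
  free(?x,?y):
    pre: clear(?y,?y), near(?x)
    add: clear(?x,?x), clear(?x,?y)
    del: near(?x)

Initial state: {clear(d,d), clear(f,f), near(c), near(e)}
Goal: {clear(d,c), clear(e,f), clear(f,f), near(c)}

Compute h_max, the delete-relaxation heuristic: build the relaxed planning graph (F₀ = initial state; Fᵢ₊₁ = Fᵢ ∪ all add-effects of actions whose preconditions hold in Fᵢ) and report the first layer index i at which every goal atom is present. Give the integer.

F0 = init (4 atoms)
F1 = F0 ∪ {clear(a,a), clear(a,d), clear(a,f), clear(c,c), clear(c,d), clear(c,f), clear(d,f), clear(e,d), clear(e,e), clear(e,f), clear(f,d)}  (15 atoms)
F2 = F1 ∪ {clear(a,c), clear(a,e), clear(c,a), clear(c,e), clear(d,a), clear(d,c), clear(d,e), clear(e,a), clear(e,c), clear(f,a), clear(f,c), clear(f,e), linked(d), linked(f)}  (29 atoms)
goal ⊆ F2  ⇒  h_max = 2

2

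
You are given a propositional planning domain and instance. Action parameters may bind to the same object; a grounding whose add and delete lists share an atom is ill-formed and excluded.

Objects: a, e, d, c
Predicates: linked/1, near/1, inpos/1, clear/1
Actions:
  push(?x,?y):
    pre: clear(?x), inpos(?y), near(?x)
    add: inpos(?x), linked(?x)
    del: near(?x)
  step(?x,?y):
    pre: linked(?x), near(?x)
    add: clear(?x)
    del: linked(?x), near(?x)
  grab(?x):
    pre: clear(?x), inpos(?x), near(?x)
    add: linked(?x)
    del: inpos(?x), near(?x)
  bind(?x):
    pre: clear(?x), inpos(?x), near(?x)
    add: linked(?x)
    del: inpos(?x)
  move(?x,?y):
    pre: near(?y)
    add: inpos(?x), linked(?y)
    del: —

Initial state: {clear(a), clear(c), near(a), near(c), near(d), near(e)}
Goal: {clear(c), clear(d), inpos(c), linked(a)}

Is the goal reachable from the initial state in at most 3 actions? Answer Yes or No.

Yes

1. move(a,a)  →  {clear(a), clear(c), inpos(a), linked(a), near(a), near(c), near(d), near(e)}
2. move(c,d)  →  {clear(a), clear(c), inpos(a), inpos(c), linked(a), linked(d), near(a), near(c), near(d), near(e)}
3. step(d,a)  →  {clear(a), clear(c), clear(d), inpos(a), inpos(c), linked(a), near(a), near(c), near(e)}
optimal plan length = 3; 3 ≤ 3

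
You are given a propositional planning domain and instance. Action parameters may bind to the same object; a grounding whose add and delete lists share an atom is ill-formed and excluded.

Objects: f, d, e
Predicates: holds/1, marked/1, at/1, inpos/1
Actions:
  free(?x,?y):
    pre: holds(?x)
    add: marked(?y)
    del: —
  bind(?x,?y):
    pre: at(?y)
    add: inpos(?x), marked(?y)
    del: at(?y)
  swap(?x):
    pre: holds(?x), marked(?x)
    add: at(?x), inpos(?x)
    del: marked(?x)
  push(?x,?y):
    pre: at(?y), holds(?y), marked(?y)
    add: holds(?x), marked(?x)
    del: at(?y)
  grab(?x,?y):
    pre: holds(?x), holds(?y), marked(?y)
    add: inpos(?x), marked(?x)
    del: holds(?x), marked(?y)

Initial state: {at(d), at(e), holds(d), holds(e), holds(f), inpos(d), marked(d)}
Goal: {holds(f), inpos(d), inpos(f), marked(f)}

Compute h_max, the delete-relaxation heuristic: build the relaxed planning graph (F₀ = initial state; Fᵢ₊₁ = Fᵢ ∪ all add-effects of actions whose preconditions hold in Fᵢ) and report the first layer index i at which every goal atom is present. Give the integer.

1

F0 = init (7 atoms)
F1 = F0 ∪ {inpos(e), inpos(f), marked(e), marked(f)}  (11 atoms)
goal ⊆ F1  ⇒  h_max = 1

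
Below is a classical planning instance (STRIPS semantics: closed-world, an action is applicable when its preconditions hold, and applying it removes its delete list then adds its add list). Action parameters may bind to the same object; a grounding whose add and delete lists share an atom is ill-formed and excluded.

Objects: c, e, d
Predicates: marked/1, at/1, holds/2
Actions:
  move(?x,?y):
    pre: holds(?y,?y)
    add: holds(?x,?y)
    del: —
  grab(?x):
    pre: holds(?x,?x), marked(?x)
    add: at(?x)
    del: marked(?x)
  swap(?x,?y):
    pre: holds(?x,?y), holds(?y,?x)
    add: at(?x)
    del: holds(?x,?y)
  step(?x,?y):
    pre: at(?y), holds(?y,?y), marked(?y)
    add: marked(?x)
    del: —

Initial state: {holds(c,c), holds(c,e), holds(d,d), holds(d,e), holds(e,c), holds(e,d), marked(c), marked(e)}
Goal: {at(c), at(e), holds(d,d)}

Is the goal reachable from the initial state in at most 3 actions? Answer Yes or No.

Yes

1. grab(c)  →  {at(c), holds(c,c), holds(c,e), holds(d,d), holds(d,e), holds(e,c), holds(e,d), marked(e)}
2. swap(e,c)  →  {at(c), at(e), holds(c,c), holds(c,e), holds(d,d), holds(d,e), holds(e,d), marked(e)}
optimal plan length = 2; 2 ≤ 3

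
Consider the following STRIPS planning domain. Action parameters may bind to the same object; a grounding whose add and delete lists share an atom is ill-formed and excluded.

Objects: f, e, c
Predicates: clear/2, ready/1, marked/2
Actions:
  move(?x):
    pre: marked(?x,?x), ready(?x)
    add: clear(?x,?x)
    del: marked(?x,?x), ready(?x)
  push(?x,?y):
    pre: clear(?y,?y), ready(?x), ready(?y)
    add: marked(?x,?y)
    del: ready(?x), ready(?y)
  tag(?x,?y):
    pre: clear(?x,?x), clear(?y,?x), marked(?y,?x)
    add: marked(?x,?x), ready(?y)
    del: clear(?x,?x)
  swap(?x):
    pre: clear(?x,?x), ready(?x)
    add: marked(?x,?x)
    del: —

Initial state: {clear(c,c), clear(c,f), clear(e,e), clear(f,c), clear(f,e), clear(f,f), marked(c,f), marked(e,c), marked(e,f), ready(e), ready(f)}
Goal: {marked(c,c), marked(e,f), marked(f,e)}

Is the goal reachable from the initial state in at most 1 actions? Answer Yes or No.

1. push(f,e)  →  {clear(c,c), clear(c,f), clear(e,e), clear(f,c), clear(f,e), clear(f,f), marked(c,f), marked(e,c), marked(e,f), marked(f,e)}
2. tag(f,c)  →  {clear(c,c), clear(c,f), clear(e,e), clear(f,c), clear(f,e), marked(c,f), marked(e,c), marked(e,f), marked(f,e), marked(f,f), ready(c)}
3. push(c,c)  →  {clear(c,c), clear(c,f), clear(e,e), clear(f,c), clear(f,e), marked(c,c), marked(c,f), marked(e,c), marked(e,f), marked(f,e), marked(f,f)}
optimal plan length = 3; 3 > 1

No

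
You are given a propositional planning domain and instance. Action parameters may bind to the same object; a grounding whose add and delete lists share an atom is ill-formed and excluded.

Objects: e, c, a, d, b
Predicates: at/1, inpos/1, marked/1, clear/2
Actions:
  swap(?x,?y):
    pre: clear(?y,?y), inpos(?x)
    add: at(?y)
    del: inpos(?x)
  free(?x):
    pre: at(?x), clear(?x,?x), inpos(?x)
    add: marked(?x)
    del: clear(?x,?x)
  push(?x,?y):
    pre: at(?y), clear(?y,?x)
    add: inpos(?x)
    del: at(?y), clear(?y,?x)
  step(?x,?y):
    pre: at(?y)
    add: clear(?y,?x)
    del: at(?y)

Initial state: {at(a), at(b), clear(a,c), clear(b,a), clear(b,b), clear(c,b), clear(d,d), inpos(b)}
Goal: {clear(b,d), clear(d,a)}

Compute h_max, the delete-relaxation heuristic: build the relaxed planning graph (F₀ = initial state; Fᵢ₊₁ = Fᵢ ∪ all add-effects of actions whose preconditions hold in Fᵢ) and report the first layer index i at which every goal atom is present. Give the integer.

2

F0 = init (8 atoms)
F1 = F0 ∪ {at(d), clear(a,a), clear(a,b), clear(a,d), clear(a,e), clear(b,c), clear(b,d), clear(b,e), inpos(a), inpos(c), marked(b)}  (19 atoms)
F2 = F1 ∪ {clear(d,a), clear(d,b), clear(d,c), clear(d,e), inpos(d), inpos(e), marked(a)}  (26 atoms)
goal ⊆ F2  ⇒  h_max = 2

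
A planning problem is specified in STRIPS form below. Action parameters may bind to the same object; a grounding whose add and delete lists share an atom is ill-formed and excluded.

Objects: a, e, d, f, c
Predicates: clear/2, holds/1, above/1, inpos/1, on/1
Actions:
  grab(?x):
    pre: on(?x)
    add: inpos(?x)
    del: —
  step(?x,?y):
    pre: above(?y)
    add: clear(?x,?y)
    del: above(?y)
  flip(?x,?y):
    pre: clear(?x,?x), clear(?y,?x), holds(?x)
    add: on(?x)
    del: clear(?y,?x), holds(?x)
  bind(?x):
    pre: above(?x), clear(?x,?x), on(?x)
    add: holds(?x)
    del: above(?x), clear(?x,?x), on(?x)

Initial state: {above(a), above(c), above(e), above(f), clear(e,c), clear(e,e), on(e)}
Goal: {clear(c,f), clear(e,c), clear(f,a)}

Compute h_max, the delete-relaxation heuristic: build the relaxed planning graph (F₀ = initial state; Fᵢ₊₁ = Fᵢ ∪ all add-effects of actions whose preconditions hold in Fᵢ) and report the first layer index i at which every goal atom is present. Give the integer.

1

F0 = init (7 atoms)
F1 = F0 ∪ {clear(a,a), clear(a,c), clear(a,e), clear(a,f), clear(c,a), clear(c,c), clear(c,e), clear(c,f), clear(d,a), clear(d,c), clear(d,e), clear(d,f), clear(e,a), clear(e,f), clear(f,a), clear(f,c), clear(f,e), clear(f,f), holds(e), inpos(e)}  (27 atoms)
goal ⊆ F1  ⇒  h_max = 1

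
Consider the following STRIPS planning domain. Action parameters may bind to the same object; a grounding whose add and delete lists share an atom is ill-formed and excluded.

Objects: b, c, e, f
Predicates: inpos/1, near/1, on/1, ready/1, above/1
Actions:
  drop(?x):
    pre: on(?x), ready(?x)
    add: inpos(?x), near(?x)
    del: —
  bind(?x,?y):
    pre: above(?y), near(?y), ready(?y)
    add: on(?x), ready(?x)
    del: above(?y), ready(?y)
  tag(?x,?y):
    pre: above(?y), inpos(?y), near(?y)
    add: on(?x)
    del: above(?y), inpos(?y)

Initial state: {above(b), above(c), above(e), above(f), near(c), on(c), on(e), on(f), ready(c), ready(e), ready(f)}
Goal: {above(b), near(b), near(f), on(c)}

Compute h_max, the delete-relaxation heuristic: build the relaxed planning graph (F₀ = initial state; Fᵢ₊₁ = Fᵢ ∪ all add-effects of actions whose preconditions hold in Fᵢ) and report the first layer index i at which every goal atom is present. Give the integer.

F0 = init (11 atoms)
F1 = F0 ∪ {inpos(c), inpos(e), inpos(f), near(e), near(f), on(b), ready(b)}  (18 atoms)
F2 = F1 ∪ {inpos(b), near(b)}  (20 atoms)
goal ⊆ F2  ⇒  h_max = 2

2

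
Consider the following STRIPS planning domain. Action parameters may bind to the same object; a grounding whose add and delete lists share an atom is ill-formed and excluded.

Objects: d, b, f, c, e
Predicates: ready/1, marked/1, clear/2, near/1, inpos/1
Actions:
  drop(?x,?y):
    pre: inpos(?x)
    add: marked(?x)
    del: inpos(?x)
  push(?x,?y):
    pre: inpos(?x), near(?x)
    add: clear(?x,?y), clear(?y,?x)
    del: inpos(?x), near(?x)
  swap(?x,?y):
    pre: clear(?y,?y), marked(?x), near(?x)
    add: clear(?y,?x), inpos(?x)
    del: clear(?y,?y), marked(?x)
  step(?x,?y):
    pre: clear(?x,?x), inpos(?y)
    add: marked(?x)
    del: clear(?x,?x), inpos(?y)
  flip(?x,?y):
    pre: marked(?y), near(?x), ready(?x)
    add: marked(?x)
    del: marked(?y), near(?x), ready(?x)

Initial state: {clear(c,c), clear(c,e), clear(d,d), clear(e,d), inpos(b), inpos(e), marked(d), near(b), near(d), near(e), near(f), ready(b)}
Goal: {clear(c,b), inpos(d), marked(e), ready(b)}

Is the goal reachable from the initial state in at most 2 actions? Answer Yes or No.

No

1. drop(e,d)  →  {clear(c,c), clear(c,e), clear(d,d), clear(e,d), inpos(b), marked(d), marked(e), near(b), near(d), near(e), near(f), ready(b)}
2. push(b,c)  →  {clear(b,c), clear(c,b), clear(c,c), clear(c,e), clear(d,d), clear(e,d), marked(d), marked(e), near(d), near(e), near(f), ready(b)}
3. swap(d,c)  →  {clear(b,c), clear(c,b), clear(c,d), clear(c,e), clear(d,d), clear(e,d), inpos(d), marked(e), near(d), near(e), near(f), ready(b)}
optimal plan length = 3; 3 > 2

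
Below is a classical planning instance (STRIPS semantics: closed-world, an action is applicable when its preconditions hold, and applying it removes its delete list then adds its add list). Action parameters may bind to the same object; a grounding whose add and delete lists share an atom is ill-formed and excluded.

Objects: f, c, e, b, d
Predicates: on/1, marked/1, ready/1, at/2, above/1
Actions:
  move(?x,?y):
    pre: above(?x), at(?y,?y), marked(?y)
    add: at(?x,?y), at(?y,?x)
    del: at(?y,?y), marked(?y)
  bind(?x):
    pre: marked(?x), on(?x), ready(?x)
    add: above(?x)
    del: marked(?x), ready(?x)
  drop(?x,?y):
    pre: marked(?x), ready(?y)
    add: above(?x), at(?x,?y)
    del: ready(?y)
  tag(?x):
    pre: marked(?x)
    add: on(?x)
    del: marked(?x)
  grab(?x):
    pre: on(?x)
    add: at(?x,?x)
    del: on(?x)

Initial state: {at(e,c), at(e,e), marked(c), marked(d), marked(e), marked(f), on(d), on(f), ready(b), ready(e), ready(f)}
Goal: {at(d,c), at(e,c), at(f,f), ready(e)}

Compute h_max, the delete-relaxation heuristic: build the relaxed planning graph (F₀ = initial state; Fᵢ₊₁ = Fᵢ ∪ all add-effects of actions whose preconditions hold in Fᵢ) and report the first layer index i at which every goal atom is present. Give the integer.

2

F0 = init (11 atoms)
F1 = F0 ∪ {above(c), above(d), above(e), above(f), at(c,b), at(c,e), at(c,f), at(d,b), at(d,d), at(d,e), at(d,f), at(e,b), at(e,f), at(f,b), at(f,e), at(f,f), on(c), on(e)}  (29 atoms)
F2 = F1 ∪ {at(c,c), at(c,d), at(d,c), at(e,d), at(f,c), at(f,d)}  (35 atoms)
goal ⊆ F2  ⇒  h_max = 2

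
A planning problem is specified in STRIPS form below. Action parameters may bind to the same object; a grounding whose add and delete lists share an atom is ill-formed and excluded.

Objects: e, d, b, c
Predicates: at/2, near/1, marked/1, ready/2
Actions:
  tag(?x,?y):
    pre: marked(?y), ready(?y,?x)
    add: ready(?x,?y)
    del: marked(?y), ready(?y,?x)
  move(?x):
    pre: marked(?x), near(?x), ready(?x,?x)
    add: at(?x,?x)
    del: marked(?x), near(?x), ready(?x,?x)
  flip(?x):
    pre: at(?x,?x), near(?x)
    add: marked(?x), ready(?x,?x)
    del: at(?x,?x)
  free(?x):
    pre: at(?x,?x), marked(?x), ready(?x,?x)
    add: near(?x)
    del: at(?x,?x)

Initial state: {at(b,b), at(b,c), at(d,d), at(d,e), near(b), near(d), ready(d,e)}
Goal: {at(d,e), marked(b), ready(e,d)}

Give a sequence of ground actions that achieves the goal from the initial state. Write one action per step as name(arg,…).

1. flip(d)  →  {at(b,b), at(b,c), at(d,e), marked(d), near(b), near(d), ready(d,d), ready(d,e)}
2. tag(e,d)  →  {at(b,b), at(b,c), at(d,e), near(b), near(d), ready(d,d), ready(e,d)}
3. flip(b)  →  {at(b,c), at(d,e), marked(b), near(b), near(d), ready(b,b), ready(d,d), ready(e,d)}

flip(d); tag(e,d); flip(b)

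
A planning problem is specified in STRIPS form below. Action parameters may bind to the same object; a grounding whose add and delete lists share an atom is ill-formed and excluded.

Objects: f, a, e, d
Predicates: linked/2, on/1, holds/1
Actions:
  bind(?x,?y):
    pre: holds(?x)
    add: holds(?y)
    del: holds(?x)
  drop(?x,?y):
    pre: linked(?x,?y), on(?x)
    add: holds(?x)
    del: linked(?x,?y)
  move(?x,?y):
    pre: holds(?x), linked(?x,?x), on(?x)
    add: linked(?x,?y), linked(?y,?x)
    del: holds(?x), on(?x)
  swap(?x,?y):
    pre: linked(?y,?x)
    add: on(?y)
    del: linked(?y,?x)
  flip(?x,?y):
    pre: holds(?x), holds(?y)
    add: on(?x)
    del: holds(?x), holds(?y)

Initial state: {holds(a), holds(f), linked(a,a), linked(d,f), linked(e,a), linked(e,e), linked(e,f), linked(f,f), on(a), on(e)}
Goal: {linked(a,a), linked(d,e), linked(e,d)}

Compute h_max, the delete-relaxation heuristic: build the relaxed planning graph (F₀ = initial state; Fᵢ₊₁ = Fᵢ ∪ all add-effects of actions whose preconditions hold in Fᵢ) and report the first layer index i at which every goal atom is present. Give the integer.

2

F0 = init (10 atoms)
F1 = F0 ∪ {holds(d), holds(e), linked(a,d), linked(a,e), linked(a,f), linked(d,a), linked(f,a), on(d), on(f)}  (19 atoms)
F2 = F1 ∪ {linked(d,e), linked(e,d), linked(f,d), linked(f,e)}  (23 atoms)
goal ⊆ F2  ⇒  h_max = 2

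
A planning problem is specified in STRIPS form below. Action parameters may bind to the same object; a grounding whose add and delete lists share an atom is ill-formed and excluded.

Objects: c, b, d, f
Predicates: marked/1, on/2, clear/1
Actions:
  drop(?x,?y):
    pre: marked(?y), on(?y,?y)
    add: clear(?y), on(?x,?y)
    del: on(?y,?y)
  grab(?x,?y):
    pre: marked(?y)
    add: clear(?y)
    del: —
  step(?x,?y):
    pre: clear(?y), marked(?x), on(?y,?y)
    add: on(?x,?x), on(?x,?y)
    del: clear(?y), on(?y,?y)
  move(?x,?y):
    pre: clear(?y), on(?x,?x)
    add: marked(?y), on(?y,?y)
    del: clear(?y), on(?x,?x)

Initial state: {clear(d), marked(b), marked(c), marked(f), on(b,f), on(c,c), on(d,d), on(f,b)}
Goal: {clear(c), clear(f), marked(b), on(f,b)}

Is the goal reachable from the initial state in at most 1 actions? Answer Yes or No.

1. drop(b,c)  →  {clear(c), clear(d), marked(b), marked(c), marked(f), on(b,c), on(b,f), on(d,d), on(f,b)}
2. grab(c,f)  →  {clear(c), clear(d), clear(f), marked(b), marked(c), marked(f), on(b,c), on(b,f), on(d,d), on(f,b)}
optimal plan length = 2; 2 > 1

No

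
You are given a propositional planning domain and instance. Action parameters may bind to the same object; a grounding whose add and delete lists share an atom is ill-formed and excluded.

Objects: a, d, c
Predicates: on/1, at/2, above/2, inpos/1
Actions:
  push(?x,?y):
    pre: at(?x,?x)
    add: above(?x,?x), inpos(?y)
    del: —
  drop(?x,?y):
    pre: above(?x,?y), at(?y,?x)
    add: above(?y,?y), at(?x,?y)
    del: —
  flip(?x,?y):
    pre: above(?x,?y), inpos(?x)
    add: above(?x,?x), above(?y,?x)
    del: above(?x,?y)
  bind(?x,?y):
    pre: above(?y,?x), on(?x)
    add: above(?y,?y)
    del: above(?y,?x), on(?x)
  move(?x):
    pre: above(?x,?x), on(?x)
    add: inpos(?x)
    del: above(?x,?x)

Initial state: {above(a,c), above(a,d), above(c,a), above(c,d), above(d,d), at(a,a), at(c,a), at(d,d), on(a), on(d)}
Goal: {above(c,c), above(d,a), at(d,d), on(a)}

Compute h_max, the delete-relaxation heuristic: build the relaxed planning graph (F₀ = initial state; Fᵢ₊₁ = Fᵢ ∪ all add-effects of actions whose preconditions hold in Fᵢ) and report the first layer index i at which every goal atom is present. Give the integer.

F0 = init (10 atoms)
F1 = F0 ∪ {above(a,a), above(c,c), at(a,c), inpos(a), inpos(c), inpos(d)}  (16 atoms)
F2 = F1 ∪ {above(d,a), above(d,c)}  (18 atoms)
goal ⊆ F2  ⇒  h_max = 2

2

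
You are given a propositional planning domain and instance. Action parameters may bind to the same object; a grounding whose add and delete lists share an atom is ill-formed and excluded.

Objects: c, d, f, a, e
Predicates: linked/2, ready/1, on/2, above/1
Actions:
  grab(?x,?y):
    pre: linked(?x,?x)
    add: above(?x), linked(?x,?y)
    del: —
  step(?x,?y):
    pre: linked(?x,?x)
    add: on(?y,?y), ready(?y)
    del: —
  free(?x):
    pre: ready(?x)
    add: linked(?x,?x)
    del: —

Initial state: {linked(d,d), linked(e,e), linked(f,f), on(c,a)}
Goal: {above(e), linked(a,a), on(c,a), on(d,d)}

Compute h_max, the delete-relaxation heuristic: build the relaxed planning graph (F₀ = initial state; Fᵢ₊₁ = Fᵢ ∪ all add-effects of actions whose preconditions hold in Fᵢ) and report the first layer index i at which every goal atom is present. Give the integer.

F0 = init (4 atoms)
F1 = F0 ∪ {above(d), above(e), above(f), linked(d,a), linked(d,c), linked(d,e), linked(d,f), linked(e,a), linked(e,c), linked(e,d), linked(e,f), linked(f,a), linked(f,c), linked(f,d), linked(f,e), on(a,a), on(c,c), on(d,d), on(e,e), on(f,f), ready(a), ready(c), ready(d), ready(e), ready(f)}  (29 atoms)
F2 = F1 ∪ {linked(a,a), linked(c,c)}  (31 atoms)
goal ⊆ F2  ⇒  h_max = 2

2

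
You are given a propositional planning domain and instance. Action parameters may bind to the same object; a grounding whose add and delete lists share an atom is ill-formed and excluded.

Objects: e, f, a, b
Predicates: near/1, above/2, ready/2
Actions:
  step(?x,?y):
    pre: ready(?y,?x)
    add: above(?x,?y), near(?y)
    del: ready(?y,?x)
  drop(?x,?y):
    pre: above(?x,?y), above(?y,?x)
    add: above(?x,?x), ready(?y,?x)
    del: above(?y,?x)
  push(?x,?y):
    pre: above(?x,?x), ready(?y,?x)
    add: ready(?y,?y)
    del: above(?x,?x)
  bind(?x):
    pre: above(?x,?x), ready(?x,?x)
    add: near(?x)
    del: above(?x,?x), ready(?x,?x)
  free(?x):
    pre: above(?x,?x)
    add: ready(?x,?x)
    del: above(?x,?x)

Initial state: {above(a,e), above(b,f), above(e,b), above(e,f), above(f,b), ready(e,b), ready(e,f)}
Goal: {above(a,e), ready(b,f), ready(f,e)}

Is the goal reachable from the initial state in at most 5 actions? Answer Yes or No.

Yes

1. step(f,e)  →  {above(a,e), above(b,f), above(e,b), above(e,f), above(f,b), above(f,e), near(e), ready(e,b)}
2. drop(e,f)  →  {above(a,e), above(b,f), above(e,b), above(e,e), above(e,f), above(f,b), near(e), ready(e,b), ready(f,e)}
3. drop(f,b)  →  {above(a,e), above(e,b), above(e,e), above(e,f), above(f,b), above(f,f), near(e), ready(b,f), ready(e,b), ready(f,e)}
optimal plan length = 3; 3 ≤ 5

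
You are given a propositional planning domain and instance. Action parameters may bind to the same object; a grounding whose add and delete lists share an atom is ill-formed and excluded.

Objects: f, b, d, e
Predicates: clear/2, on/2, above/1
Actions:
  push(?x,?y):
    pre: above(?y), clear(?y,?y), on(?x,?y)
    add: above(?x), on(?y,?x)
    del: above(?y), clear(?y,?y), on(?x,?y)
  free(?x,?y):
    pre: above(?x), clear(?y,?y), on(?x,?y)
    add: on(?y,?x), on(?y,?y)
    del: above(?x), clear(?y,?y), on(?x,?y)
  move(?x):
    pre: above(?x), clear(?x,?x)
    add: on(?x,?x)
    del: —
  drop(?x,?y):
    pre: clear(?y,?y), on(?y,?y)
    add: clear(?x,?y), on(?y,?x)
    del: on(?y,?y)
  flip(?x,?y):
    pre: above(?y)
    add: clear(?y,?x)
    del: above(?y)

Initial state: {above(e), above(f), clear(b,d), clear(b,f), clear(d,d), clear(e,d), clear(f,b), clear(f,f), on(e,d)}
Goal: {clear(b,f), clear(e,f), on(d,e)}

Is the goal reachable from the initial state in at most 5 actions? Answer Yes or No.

Yes

1. free(e,d)  →  {above(f), clear(b,d), clear(b,f), clear(e,d), clear(f,b), clear(f,f), on(d,d), on(d,e)}
2. move(f)  →  {above(f), clear(b,d), clear(b,f), clear(e,d), clear(f,b), clear(f,f), on(d,d), on(d,e), on(f,f)}
3. drop(e,f)  →  {above(f), clear(b,d), clear(b,f), clear(e,d), clear(e,f), clear(f,b), clear(f,f), on(d,d), on(d,e), on(f,e)}
optimal plan length = 3; 3 ≤ 5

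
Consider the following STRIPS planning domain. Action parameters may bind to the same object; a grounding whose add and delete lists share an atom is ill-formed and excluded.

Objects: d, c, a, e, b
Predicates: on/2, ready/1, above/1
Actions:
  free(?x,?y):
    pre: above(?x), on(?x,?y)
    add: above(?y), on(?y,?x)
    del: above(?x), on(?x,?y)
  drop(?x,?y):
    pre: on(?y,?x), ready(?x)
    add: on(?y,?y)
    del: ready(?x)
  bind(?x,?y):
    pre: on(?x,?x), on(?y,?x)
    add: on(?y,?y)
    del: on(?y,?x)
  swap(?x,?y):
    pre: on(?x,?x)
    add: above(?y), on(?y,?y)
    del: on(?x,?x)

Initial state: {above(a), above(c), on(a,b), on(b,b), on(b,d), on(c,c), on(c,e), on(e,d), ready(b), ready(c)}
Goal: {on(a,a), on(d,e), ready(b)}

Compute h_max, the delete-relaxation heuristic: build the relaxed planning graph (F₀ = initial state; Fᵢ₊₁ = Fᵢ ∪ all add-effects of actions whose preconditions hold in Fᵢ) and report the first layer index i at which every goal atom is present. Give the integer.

F0 = init (10 atoms)
F1 = F0 ∪ {above(b), above(d), above(e), on(a,a), on(b,a), on(d,d), on(e,c), on(e,e)}  (18 atoms)
F2 = F1 ∪ {on(d,b), on(d,e)}  (20 atoms)
goal ⊆ F2  ⇒  h_max = 2

2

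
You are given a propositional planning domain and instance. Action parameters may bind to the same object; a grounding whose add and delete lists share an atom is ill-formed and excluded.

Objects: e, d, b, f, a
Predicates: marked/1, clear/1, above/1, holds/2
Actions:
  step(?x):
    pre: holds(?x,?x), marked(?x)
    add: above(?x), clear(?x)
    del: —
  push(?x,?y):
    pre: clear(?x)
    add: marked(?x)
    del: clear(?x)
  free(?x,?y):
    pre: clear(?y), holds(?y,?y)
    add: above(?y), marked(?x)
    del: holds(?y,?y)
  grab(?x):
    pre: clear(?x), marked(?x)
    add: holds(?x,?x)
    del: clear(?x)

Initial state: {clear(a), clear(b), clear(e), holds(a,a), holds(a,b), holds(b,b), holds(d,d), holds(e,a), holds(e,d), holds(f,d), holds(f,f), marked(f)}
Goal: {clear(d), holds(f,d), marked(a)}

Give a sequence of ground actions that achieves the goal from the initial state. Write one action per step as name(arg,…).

1. push(a,e)  →  {clear(b), clear(e), holds(a,a), holds(a,b), holds(b,b), holds(d,d), holds(e,a), holds(e,d), holds(f,d), holds(f,f), marked(a), marked(f)}
2. free(d,b)  →  {above(b), clear(b), clear(e), holds(a,a), holds(a,b), holds(d,d), holds(e,a), holds(e,d), holds(f,d), holds(f,f), marked(a), marked(d), marked(f)}
3. step(d)  →  {above(b), above(d), clear(b), clear(d), clear(e), holds(a,a), holds(a,b), holds(d,d), holds(e,a), holds(e,d), holds(f,d), holds(f,f), marked(a), marked(d), marked(f)}

push(a,e); free(d,b); step(d)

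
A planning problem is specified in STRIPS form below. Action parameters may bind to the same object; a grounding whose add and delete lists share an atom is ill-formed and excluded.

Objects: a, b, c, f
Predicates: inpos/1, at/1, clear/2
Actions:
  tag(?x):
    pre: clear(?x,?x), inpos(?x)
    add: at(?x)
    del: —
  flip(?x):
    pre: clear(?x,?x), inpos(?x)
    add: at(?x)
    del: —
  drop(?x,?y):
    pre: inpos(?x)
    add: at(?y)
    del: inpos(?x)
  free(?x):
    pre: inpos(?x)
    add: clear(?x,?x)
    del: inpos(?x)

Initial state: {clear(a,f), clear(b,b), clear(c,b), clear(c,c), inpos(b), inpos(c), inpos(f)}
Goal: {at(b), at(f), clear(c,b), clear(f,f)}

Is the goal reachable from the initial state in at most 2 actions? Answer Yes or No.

1. tag(b)  →  {at(b), clear(a,f), clear(b,b), clear(c,b), clear(c,c), inpos(b), inpos(c), inpos(f)}
2. drop(b,f)  →  {at(b), at(f), clear(a,f), clear(b,b), clear(c,b), clear(c,c), inpos(c), inpos(f)}
3. free(f)  →  {at(b), at(f), clear(a,f), clear(b,b), clear(c,b), clear(c,c), clear(f,f), inpos(c)}
optimal plan length = 3; 3 > 2

No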